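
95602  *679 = 64913758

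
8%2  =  0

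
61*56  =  3416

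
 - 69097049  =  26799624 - 95896673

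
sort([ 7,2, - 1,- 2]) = [ - 2,-1,2, 7] 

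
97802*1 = 97802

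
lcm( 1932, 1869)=171948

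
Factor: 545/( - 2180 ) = -1/4 = -2^ ( - 2 ) 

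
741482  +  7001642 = 7743124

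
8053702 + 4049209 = 12102911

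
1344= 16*84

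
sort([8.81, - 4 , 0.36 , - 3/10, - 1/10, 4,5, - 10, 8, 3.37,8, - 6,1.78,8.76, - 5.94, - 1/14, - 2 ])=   [ - 10, - 6, - 5.94 , - 4, - 2, - 3/10, - 1/10, - 1/14 , 0.36, 1.78, 3.37,  4,5, 8,  8,8.76,8.81]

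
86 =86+0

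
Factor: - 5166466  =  -2^1*29^1 * 281^1*317^1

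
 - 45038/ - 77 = 584 +10/11 = 584.91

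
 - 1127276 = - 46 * 24506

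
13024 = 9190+3834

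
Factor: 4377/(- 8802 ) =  - 1459/2934 =-2^(-1 ) * 3^(  -  2 ) * 163^( - 1 )*1459^1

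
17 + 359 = 376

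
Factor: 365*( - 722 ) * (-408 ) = 107520240 = 2^4*3^1*5^1*17^1*19^2*73^1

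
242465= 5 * 48493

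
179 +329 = 508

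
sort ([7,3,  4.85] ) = [ 3,4.85, 7]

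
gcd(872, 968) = 8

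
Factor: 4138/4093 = 2^1*2069^1 *4093^( - 1) 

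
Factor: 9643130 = 2^1* 5^1*7^1* 347^1 * 397^1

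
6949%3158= 633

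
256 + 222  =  478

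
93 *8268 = 768924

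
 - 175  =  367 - 542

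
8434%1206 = 1198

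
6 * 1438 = 8628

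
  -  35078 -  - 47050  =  11972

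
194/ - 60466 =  - 1 + 30136/30233 =-0.00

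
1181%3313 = 1181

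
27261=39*699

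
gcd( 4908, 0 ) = 4908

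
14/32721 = 14/32721 = 0.00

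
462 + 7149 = 7611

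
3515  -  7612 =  - 4097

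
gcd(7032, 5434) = 2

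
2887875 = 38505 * 75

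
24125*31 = 747875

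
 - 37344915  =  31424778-68769693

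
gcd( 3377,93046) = 1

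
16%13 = 3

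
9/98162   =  9/98162= 0.00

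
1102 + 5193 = 6295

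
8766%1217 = 247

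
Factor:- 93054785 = -5^1*18610957^1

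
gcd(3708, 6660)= 36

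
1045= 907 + 138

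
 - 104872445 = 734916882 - 839789327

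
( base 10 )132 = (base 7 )246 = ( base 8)204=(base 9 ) 156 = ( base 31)48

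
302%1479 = 302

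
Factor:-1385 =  - 5^1*277^1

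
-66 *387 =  - 25542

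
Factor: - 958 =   -  2^1*479^1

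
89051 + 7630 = 96681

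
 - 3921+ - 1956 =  - 5877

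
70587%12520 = 7987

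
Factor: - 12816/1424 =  - 9 = - 3^2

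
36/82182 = 6/13697  =  0.00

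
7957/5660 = 1+ 2297/5660=1.41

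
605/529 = 1+76/529 = 1.14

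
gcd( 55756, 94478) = 2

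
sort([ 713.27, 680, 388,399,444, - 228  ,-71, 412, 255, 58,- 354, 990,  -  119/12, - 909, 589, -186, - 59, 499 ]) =[-909,  -  354, - 228, - 186, - 71,  -  59,-119/12, 58,255, 388, 399, 412 , 444, 499,589,680, 713.27, 990]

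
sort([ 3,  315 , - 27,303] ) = [ - 27,3, 303,315 ] 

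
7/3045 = 1/435 = 0.00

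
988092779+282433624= 1270526403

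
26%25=1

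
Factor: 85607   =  85607^1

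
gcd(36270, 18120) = 30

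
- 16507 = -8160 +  -8347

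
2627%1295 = 37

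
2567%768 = 263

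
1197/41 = 29+8/41 = 29.20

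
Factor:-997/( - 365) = 5^( - 1) * 73^( - 1 ) * 997^1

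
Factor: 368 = 2^4*23^1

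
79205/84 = 942 + 11/12 = 942.92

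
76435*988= 75517780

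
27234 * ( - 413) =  - 11247642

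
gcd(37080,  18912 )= 24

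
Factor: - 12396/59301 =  - 2^2*3^( - 1) * 11^( - 1 )* 599^ ( - 1)*1033^1 = -  4132/19767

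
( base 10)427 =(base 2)110101011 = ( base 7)1150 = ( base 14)227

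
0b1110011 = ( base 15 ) 7A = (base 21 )5a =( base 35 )3a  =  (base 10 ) 115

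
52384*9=471456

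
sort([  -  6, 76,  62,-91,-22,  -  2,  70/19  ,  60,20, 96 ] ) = [  -  91, - 22, - 6,-2,70/19, 20,60, 62,76, 96]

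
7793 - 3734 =4059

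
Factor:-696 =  - 2^3*3^1 * 29^1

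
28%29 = 28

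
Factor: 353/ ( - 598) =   -  2^( - 1)*13^ ( - 1 )*23^(-1 ) * 353^1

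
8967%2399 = 1770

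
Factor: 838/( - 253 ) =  - 2^1* 11^(-1 )*23^ ( - 1 )*419^1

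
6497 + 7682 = 14179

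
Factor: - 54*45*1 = - 2^1* 3^5*5^1 = - 2430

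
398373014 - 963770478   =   - 565397464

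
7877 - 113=7764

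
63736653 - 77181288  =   - 13444635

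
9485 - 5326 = 4159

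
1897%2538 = 1897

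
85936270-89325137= - 3388867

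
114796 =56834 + 57962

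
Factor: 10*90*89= 2^2*3^2*5^2*89^1 = 80100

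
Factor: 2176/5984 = 4/11 = 2^2*11^(-1)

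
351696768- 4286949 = 347409819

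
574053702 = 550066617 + 23987085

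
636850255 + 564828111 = 1201678366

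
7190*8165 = 58706350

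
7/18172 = 1/2596 = 0.00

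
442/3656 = 221/1828 = 0.12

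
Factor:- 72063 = -3^3*  17^1*  157^1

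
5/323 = 5/323 = 0.02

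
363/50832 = 121/16944 =0.01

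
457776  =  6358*72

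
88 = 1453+-1365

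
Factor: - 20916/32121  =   - 28/43 = - 2^2 *7^1*43^ ( - 1)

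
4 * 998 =3992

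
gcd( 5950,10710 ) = 1190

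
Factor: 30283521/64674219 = 79^( -1)*331^1 * 30497^1 * 272887^( - 1) = 10094507/21558073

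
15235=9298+5937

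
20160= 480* 42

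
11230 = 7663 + 3567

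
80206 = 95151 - 14945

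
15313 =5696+9617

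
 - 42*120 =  - 5040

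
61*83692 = 5105212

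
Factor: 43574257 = 43574257^1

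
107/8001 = 107/8001= 0.01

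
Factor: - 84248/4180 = -21062/1045 = -2^1 * 5^( - 1 )*11^ (-1 )*19^( - 1)*10531^1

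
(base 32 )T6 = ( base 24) 1EM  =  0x3A6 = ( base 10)934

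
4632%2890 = 1742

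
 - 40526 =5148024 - 5188550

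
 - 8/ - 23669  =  8/23669 = 0.00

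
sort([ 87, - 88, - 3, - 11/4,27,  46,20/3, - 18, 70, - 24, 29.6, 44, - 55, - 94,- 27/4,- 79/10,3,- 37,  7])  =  [ - 94, -88, - 55, -37,- 24, - 18, - 79/10,-27/4, - 3 , - 11/4,3,20/3, 7,  27,  29.6 , 44, 46,  70, 87]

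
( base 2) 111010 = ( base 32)1Q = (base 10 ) 58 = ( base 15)3D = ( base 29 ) 20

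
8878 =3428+5450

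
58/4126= 29/2063 = 0.01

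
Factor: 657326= 2^1*137^1*2399^1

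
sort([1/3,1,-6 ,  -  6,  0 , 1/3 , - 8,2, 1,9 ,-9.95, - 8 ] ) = [ - 9.95, - 8, - 8 ,-6,-6,0,  1/3,1/3,1, 1, 2,9 ] 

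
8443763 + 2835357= 11279120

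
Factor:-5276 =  - 2^2*1319^1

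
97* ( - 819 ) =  - 79443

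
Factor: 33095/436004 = 2^( - 2)*5^1*6619^1*109001^ ( - 1) 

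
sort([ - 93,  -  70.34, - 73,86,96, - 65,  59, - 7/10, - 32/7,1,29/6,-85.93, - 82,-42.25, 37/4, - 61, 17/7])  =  [  -  93, - 85.93, -82, - 73, - 70.34,  -  65, - 61, - 42.25,-32/7, - 7/10,1, 17/7, 29/6, 37/4, 59, 86, 96]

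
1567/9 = 1567/9 = 174.11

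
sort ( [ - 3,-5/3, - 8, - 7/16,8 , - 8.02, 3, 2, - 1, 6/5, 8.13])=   [ - 8.02, - 8,-3, - 5/3,  -  1 , - 7/16, 6/5, 2,3, 8, 8.13 ]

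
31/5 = 31/5 = 6.20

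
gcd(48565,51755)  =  55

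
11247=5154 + 6093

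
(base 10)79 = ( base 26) 31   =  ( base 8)117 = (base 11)72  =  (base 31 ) 2H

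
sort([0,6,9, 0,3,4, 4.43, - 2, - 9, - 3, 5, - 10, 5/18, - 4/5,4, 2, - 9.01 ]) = [ - 10, - 9.01, - 9, - 3, - 2,-4/5, 0, 0,5/18,  2,3,  4,4, 4.43,5,  6, 9 ]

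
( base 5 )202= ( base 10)52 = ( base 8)64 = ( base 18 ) 2g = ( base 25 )22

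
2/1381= 2/1381= 0.00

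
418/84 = 209/42 = 4.98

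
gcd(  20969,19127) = 1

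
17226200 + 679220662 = 696446862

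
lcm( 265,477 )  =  2385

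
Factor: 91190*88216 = 8044417040 =2^4*5^1 * 11^1*829^1*11027^1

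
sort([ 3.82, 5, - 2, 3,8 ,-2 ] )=[ - 2 , - 2, 3, 3.82 , 5, 8 ]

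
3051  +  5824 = 8875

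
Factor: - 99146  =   - 2^1*  89^1 * 557^1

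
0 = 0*814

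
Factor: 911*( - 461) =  - 461^1*911^1 = - 419971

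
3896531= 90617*43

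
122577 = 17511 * 7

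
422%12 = 2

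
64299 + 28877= 93176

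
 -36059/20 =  - 36059/20  =  - 1802.95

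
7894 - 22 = 7872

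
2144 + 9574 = 11718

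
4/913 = 4/913 = 0.00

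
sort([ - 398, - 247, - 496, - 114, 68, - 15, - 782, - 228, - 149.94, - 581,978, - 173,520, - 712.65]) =[ - 782,  -  712.65, - 581, - 496,-398, - 247, - 228,-173, - 149.94, - 114,- 15,68, 520 , 978]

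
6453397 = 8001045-1547648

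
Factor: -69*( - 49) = 3381 = 3^1*7^2*23^1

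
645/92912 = 645/92912 =0.01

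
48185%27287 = 20898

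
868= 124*7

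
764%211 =131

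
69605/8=8700 + 5/8 = 8700.62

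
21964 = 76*289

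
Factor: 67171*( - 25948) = -1742953108 = - 2^2 * 13^2*499^1 * 5167^1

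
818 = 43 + 775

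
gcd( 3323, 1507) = 1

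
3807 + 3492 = 7299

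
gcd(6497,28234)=1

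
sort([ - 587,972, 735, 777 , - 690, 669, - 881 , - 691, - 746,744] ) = [ - 881, - 746  , - 691, - 690 , - 587,669,  735 , 744,  777 , 972 ] 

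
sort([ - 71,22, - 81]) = [ - 81, - 71,22] 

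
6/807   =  2/269 = 0.01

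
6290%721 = 522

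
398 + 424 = 822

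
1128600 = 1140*990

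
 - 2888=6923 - 9811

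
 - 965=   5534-6499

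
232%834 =232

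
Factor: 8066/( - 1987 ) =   -  2^1*37^1 * 109^1*1987^( - 1)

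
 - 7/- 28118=7/28118 =0.00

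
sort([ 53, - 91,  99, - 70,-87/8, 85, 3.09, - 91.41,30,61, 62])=[ - 91.41, - 91, - 70,-87/8, 3.09,30,  53, 61, 62,85, 99]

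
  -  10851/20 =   -  10851/20 = -542.55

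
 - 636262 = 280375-916637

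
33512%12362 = 8788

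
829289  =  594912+234377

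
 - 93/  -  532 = 93/532 = 0.17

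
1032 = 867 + 165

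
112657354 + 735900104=848557458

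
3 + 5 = 8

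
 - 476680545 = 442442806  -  919123351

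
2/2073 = 2/2073= 0.00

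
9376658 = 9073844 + 302814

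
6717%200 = 117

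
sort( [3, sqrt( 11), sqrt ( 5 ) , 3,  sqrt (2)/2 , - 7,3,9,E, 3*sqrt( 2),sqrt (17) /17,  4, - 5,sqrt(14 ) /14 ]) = [ - 7, - 5, sqrt( 17)/17 , sqrt( 14) /14,sqrt( 2)/2,sqrt(5),E,3, 3,3,sqrt(11),4, 3*sqrt(2 ),9] 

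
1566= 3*522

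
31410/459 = 68 + 22/51 = 68.43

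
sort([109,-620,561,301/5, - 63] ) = [  -  620,-63,  301/5,109, 561]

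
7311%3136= 1039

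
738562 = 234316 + 504246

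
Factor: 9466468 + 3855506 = 2^1*3^1*53^1*41893^1 = 13321974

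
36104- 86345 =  - 50241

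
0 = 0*( - 10)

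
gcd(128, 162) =2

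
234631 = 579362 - 344731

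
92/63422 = 46/31711 = 0.00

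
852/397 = 2 + 58/397 = 2.15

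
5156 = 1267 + 3889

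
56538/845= 66 + 768/845 = 66.91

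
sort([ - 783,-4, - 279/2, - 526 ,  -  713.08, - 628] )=[ - 783, - 713.08, - 628, - 526,-279/2 ,-4] 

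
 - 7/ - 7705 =7/7705  =  0.00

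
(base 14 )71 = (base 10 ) 99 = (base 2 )1100011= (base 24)43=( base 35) 2T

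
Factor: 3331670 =2^1*5^1*317^1*1051^1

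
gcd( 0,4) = 4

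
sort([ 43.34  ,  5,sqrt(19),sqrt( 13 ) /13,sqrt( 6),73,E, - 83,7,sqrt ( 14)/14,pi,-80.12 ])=[ - 83, - 80.12,sqrt( 14 )/14, sqrt( 13)/13,sqrt( 6),E,pi  ,  sqrt(19), 5,7,43.34 , 73 ]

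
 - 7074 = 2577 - 9651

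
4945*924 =4569180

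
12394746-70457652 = - 58062906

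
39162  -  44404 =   -  5242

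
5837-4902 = 935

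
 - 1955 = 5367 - 7322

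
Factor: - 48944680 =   -  2^3*5^1 * 139^1*8803^1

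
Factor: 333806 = 2^1*11^1*15173^1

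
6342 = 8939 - 2597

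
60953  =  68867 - 7914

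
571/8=571/8 = 71.38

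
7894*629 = 4965326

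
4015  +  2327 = 6342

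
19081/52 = 19081/52 = 366.94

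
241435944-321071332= -79635388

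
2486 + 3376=5862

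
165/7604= 165/7604 =0.02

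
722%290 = 142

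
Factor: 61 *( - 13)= - 793=- 13^1*61^1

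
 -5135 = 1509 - 6644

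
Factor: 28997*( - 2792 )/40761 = - 2^3*3^( - 2) * 7^( - 1) * 107^1*271^1*349^1*647^( - 1) = - 80959624/40761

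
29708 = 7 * 4244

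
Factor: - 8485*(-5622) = 47702670 = 2^1 * 3^1 * 5^1 * 937^1*1697^1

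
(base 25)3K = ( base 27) 3E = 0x5F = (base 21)4B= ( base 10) 95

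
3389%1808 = 1581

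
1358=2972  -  1614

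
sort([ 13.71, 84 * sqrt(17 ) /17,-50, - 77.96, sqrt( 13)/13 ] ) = [-77.96, - 50, sqrt( 13 ) /13, 13.71, 84*sqrt( 17)/17]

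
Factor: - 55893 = -3^1*31^1* 601^1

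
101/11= 9+2/11   =  9.18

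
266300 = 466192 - 199892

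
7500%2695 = 2110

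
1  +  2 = 3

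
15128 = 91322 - 76194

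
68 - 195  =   -127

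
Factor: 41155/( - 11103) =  - 3^(-1)*5^1*3701^( - 1)*8231^1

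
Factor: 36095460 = 2^2 *3^1*5^1*601591^1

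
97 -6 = 91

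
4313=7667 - 3354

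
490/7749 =70/1107 = 0.06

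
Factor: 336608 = 2^5*67^1*157^1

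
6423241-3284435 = 3138806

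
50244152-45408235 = 4835917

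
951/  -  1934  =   - 1 + 983/1934 = - 0.49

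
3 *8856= 26568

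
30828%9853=1269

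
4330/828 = 5 + 95/414 =5.23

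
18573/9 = 2063 + 2/3 = 2063.67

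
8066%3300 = 1466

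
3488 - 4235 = -747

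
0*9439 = 0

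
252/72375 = 84/24125 = 0.00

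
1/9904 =1/9904 = 0.00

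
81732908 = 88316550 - 6583642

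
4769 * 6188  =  29510572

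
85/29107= 85/29107 = 0.00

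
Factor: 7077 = 3^1*7^1 * 337^1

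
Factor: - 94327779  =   -3^1*7^1*13^1*167^1 * 2069^1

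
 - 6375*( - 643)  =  4099125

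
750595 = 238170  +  512425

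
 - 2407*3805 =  - 9158635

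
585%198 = 189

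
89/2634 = 89/2634=0.03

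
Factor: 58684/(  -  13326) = - 29342/6663 = - 2^1*3^( -1 )*17^1*863^1*2221^( - 1 )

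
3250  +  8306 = 11556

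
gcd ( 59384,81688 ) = 8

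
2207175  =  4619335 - 2412160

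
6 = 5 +1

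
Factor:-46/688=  - 23/344  =  - 2^(  -  3)*23^1*  43^(-1 )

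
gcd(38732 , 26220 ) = 92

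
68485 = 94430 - 25945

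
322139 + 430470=752609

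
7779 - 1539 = 6240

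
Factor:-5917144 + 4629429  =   - 5^1*11^1  *13^1*1801^1 =- 1287715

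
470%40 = 30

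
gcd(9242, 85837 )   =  1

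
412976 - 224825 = 188151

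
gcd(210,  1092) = 42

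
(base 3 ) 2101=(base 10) 64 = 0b1000000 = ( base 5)224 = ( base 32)20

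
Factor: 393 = 3^1*131^1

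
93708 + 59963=153671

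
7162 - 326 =6836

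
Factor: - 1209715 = -5^1 * 13^1*37^1*503^1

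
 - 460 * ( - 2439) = 1121940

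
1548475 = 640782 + 907693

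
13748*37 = 508676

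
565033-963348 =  - 398315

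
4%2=0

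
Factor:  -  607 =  - 607^1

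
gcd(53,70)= 1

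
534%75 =9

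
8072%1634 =1536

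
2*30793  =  61586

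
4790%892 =330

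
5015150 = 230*21805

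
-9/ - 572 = 9/572 = 0.02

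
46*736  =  33856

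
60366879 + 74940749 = 135307628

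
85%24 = 13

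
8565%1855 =1145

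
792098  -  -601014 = 1393112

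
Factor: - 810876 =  - 2^2  *3^1*11^1*6143^1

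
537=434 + 103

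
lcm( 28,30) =420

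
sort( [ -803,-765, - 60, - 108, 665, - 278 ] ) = [ - 803, - 765, - 278,  -  108,- 60, 665]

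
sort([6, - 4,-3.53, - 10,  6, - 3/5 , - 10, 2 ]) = [ - 10,-10, - 4, - 3.53, - 3/5,2,6  ,  6 ]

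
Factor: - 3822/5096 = - 2^( - 2) * 3^1 = - 3/4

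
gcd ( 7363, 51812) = 1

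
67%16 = 3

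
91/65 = 1  +  2/5 = 1.40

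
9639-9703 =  - 64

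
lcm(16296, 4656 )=32592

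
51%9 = 6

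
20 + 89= 109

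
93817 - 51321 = 42496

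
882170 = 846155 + 36015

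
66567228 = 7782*8554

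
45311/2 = 22655 + 1/2 = 22655.50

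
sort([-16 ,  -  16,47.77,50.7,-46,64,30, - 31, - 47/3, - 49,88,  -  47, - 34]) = [ - 49, - 47, - 46,  -  34, - 31, -16, -16, - 47/3, 30,47.77, 50.7,64,88]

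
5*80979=404895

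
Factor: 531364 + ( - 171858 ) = 2^1 * 7^1 * 25679^1=359506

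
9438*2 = 18876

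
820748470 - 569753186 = 250995284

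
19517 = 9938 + 9579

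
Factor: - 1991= -11^1*181^1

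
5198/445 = 11 + 303/445 = 11.68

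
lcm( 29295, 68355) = 205065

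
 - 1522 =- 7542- - 6020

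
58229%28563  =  1103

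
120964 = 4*30241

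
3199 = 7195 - 3996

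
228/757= 228/757 =0.30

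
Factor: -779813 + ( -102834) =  - 271^1*3257^1= - 882647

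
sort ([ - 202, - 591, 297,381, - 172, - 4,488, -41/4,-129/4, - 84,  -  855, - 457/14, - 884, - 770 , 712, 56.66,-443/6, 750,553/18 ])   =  [- 884, - 855, - 770, - 591, - 202,-172, - 84,-443/6, - 457/14, - 129/4, - 41/4, - 4, 553/18, 56.66,297,381 , 488, 712,  750]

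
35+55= 90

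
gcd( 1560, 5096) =104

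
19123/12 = 1593 + 7/12=1593.58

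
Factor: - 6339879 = -3^2 * 7^1*13^1*7741^1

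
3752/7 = 536 = 536.00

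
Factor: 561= 3^1*11^1*17^1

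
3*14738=44214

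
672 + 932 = 1604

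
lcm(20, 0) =0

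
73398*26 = 1908348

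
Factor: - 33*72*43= - 2^3*3^3* 11^1*43^1 = - 102168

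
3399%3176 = 223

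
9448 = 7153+2295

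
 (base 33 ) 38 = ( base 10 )107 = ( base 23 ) 4f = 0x6b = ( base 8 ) 153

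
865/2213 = 865/2213 =0.39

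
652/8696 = 163/2174 = 0.07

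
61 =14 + 47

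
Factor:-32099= -32099^1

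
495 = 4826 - 4331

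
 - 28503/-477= 3167/53 = 59.75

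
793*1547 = 1226771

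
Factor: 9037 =7^1 * 1291^1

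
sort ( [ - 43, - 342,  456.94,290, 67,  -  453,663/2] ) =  [ -453, - 342,-43, 67,290 , 663/2, 456.94 ] 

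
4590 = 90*51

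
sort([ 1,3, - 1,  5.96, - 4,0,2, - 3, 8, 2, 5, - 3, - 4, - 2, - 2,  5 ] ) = [ - 4 , - 4, - 3, - 3,-2, - 2,-1, 0, 1  ,  2,2,  3, 5, 5, 5.96, 8]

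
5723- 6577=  - 854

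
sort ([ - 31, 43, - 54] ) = [ - 54, - 31,  43 ] 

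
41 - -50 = 91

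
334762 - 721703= -386941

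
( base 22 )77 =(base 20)81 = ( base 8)241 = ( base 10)161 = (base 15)AB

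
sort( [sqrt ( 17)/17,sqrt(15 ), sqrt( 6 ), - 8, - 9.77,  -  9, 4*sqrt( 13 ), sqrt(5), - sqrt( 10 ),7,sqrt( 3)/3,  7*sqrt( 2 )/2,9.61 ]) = [ - 9.77, - 9, - 8, - sqrt (10), sqrt( 17 )/17,  sqrt(3)/3, sqrt( 5 ), sqrt(6),sqrt(15 ), 7  *sqrt( 2)/2,7 , 9.61, 4 * sqrt( 13)] 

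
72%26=20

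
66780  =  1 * 66780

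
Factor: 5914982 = 2^1*1409^1*2099^1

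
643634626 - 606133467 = 37501159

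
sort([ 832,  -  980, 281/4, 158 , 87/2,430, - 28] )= [-980, - 28, 87/2,281/4, 158,430,832]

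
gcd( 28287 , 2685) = 3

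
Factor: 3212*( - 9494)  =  -30494728 = - 2^3 *11^1*47^1*73^1*101^1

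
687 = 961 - 274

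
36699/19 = 1931 + 10/19 = 1931.53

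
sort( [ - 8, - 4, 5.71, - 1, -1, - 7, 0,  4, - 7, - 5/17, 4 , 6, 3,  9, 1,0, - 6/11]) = [-8, - 7, - 7 , - 4, - 1, - 1, - 6/11,- 5/17 , 0, 0 , 1 , 3, 4, 4,  5.71, 6, 9]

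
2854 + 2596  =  5450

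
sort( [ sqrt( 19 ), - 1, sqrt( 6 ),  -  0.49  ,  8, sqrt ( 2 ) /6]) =[ - 1,-0.49, sqrt( 2 ) /6, sqrt ( 6 ), sqrt( 19 ) , 8 ]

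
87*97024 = 8441088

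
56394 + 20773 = 77167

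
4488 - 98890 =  - 94402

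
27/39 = 9/13 = 0.69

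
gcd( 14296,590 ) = 2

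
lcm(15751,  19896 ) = 378024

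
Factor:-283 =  - 283^1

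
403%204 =199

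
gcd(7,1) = 1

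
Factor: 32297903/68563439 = 7^( - 1 )*11^1*41^(-1)*433^1*6781^1*238897^(  -  1)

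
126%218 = 126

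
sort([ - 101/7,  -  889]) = [ - 889, - 101/7] 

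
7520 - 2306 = 5214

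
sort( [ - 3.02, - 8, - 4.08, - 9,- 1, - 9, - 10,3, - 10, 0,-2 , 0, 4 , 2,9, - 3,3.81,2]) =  [ - 10, - 10, - 9, - 9,-8, - 4.08, - 3.02,- 3, - 2, - 1, 0,0, 2 , 2,3,3.81, 4, 9 ] 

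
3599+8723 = 12322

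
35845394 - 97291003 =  - 61445609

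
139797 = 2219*63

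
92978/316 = 46489/158=294.23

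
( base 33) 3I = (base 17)6f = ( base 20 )5H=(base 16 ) 75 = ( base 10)117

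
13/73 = 13/73 = 0.18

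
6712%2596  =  1520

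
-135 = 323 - 458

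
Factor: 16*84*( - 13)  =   - 2^6*3^1*7^1 * 13^1 = - 17472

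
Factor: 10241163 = 3^2 *97^1 * 11731^1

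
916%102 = 100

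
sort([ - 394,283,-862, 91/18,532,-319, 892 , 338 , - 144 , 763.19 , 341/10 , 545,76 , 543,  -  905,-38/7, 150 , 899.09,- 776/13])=[ - 905, - 862,-394, - 319, - 144, - 776/13,-38/7, 91/18 , 341/10 , 76,150,  283,338, 532 , 543,545 , 763.19,892 , 899.09]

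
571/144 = 3 +139/144= 3.97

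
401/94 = 4 + 25/94  =  4.27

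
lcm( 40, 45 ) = 360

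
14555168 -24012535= -9457367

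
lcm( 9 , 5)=45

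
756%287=182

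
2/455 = 2/455 = 0.00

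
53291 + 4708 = 57999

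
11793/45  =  3931/15 = 262.07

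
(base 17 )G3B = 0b1001001001110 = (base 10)4686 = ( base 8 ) 11116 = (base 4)1021032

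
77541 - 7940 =69601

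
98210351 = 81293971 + 16916380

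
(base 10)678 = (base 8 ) 1246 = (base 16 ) 2a6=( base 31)LR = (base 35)jd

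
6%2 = 0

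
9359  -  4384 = 4975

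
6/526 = 3/263 = 0.01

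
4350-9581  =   - 5231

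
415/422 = 415/422 = 0.98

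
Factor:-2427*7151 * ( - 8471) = 147018245667 = 3^1*43^1*197^1*809^1*7151^1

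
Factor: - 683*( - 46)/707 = 31418/707 = 2^1*7^( - 1)*23^1* 101^( - 1) * 683^1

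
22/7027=22/7027 = 0.00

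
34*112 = 3808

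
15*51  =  765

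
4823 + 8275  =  13098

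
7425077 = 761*9757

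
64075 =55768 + 8307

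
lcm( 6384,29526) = 236208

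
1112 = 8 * 139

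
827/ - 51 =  - 827/51  =  - 16.22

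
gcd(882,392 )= 98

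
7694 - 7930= - 236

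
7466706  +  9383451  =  16850157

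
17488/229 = 76 + 84/229 = 76.37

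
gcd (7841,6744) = 1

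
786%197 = 195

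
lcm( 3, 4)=12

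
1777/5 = 355 + 2/5=355.40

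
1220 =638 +582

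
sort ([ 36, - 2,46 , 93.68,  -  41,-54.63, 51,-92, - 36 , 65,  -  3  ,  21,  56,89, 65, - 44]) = [ - 92,  -  54.63, - 44 , - 41 , - 36, - 3, - 2, 21 , 36, 46, 51, 56, 65,65, 89, 93.68]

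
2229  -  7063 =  -4834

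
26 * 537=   13962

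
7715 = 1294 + 6421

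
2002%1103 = 899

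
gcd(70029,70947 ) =9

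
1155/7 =165 = 165.00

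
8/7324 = 2/1831 = 0.00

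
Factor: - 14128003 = -17^1 * 23^2*1571^1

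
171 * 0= 0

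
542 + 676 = 1218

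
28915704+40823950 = 69739654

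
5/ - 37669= - 1+37664/37669 = - 0.00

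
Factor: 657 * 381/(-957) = -3^2 * 11^( -1 )*29^( - 1 )*73^1*127^1 = -83439/319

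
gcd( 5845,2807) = 7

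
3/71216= 3/71216= 0.00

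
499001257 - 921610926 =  - 422609669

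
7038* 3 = 21114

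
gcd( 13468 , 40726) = 14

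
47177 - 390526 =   -  343349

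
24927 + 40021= 64948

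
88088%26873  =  7469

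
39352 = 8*4919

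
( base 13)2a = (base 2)100100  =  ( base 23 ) 1d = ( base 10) 36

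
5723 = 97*59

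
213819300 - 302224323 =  - 88405023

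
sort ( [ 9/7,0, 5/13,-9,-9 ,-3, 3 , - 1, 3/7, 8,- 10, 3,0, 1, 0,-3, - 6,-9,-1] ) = [-10, - 9,-9,  -  9,-6,  -  3,-3,-1, - 1,  0, 0, 0,5/13, 3/7, 1, 9/7, 3, 3,  8 ]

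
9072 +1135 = 10207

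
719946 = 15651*46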